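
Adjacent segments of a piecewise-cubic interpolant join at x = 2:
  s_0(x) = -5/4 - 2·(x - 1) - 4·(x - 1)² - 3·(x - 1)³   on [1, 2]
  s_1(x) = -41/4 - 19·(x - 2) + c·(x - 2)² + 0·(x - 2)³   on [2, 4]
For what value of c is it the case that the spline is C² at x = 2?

s_0''(x) = -8 - 18·(x - 1), so s_0''(2) = -26. On the right, s_1''(2) = 2c, so c = -13.

-13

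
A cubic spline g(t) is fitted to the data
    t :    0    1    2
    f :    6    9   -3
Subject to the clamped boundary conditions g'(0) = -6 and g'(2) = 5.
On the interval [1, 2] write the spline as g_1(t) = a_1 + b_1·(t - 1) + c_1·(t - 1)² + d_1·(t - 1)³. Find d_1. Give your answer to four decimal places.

Write m_i for g''(x_i). With h_i = 1, 1 and divided differences Δ_i = 3, -12, the continuity of g' gives the tridiagonal system
  1·m_0 + 4·m_1 + 1·m_2 = 6(Δ_1 - Δ_0) = -90
Clamped end conditions give two more equations: 2h_0·m_0 + h_0·m_1 = 6(Δ_0 - g'(0)) = 54 and h_1·m_1 + 2h_1·m_2 = 6(g'(2) - Δ_1) = 102.
Hence m_0 = 55, m_1 = -56, m_2 = 79.
On [1, 2], with g_1(t) = a_1 + b_1·(t - 1) + c_1·(t - 1)² + d_1·(t - 1)³: c_1 = m_1/2 = -28, d_1 = (m_2 - m_1)/(6h_1) = 45/2, b_1 = Δ_1 - h_1(2m_1 + m_2)/6 = -13/2.

22.5000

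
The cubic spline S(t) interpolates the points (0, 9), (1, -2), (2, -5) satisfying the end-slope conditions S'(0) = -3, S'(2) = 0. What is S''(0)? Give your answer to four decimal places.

Put M_i = S'' at the i-th knot. Here h = (1, 1) and Δ = (-11, -3), so the interior equations h_(i-1)·M_(i-1) + 2(h_(i-1)+h_i)·M_i + h_i·M_(i+1) = 6(Δ_i − Δ_(i-1)) read
  1·M_0 + 4·M_1 + 1·M_2 = 6(Δ_1 - Δ_0) = 48
Clamped end conditions give two more equations: 2h_0·M_0 + h_0·M_1 = 6(Δ_0 - S'(0)) = -48 and h_1·M_1 + 2h_1·M_2 = 6(S'(2) - Δ_1) = 18.
Solving the tridiagonal system: M_0 = -69/2, M_1 = 21, M_2 = -3/2.

-34.5000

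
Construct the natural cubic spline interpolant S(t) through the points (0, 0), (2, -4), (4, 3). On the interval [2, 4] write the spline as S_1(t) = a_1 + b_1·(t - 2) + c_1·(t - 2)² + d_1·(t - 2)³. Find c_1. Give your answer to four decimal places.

Write M_i for S''(x_i). With h_i = 2, 2 and divided differences Δ_i = -2, 7/2, the continuity of S' gives the tridiagonal system
  2·M_0 + 8·M_1 + 2·M_2 = 6(Δ_1 - Δ_0) = 33
Natural end conditions: M_0 = M_2 = 0.
Solving the tridiagonal system: M_0 = 0, M_1 = 33/8, M_2 = 0.
On [2, 4], with S_1(t) = a_1 + b_1·(t - 2) + c_1·(t - 2)² + d_1·(t - 2)³: c_1 = M_1/2 = 33/16, d_1 = (M_2 - M_1)/(6h_1) = -11/32, b_1 = Δ_1 - h_1(2M_1 + M_2)/6 = 3/4.

2.0625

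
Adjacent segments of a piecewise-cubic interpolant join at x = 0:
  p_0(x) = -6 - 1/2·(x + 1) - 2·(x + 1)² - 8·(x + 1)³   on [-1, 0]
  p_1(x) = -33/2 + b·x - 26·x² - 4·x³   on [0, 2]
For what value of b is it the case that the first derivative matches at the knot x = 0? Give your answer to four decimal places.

-28.5000

p_0'(x) = -1/2 - 4·(x + 1) - 24·(x + 1)², so p_0'(0) = -57/2. On the right, p_1'(0) = b, so b = -57/2.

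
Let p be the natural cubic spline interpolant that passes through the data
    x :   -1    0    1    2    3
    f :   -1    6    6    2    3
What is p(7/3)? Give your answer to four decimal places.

With σ_i denoting the second derivative at x_i, h_i = 1, 1, 1, 1, and Δ_i = (y_(i+1) − y_i)/h_i = 7, 0, -4, 1:
  1·σ_0 + 4·σ_1 + 1·σ_2 = 6(Δ_1 - Δ_0) = -42
  1·σ_1 + 4·σ_2 + 1·σ_3 = 6(Δ_2 - Δ_1) = -24
  1·σ_2 + 4·σ_3 + 1·σ_4 = 6(Δ_3 - Δ_2) = 30
Natural end conditions: σ_0 = σ_4 = 0.
Forward elimination and back-substitution give σ_0 = 0, σ_1 = -9, σ_2 = -6, σ_3 = 9, σ_4 = 0.
On [2, 3], p(x) = 2 - 2·(x - 2) + 9/2·(x - 2)² - 3/2·(x - 2)³.
With (x - 2) = 1/3: p(7/3) = 16/9.

1.7778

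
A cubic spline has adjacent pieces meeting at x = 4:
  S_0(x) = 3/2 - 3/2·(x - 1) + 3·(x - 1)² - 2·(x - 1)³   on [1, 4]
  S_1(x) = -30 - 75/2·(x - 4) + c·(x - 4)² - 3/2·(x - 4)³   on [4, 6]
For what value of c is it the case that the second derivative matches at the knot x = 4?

-15

S_0''(x) = 6 - 12·(x - 1), so S_0''(4) = -30. On the right, S_1''(4) = 2c, so c = -15.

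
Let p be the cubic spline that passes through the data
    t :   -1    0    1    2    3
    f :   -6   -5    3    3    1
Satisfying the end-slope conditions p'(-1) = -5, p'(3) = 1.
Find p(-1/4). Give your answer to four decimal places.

Write σ_i for p''(x_i). With h_i = 1, 1, 1, 1 and divided differences Δ_i = 1, 8, 0, -2, the continuity of p' gives the tridiagonal system
  1·σ_0 + 4·σ_1 + 1·σ_2 = 6(Δ_1 - Δ_0) = 42
  1·σ_1 + 4·σ_2 + 1·σ_3 = 6(Δ_2 - Δ_1) = -48
  1·σ_2 + 4·σ_3 + 1·σ_4 = 6(Δ_3 - Δ_2) = -12
Clamped end conditions give two more equations: 2h_0·σ_0 + h_0·σ_1 = 6(Δ_0 - p'(-1)) = 36 and h_3·σ_3 + 2h_3·σ_4 = 6(p'(3) - Δ_3) = 18.
Solving: σ_0 = 351/28, σ_1 = 153/14, σ_2 = -57/4, σ_3 = -27/14, σ_4 = 279/28.
On [-1, 0], p(t) = -6 - 5·(t + 1) + 351/56·(t + 1)² - 15/56·(t + 1)³.
With (t + 1) = 3/4: p(-1/4) = -22713/3584.

-6.3373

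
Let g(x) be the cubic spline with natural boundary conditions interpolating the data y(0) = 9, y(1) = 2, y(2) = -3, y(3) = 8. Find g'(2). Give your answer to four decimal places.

2.7333

Put m_i = g'' at the i-th knot. Here h = (1, 1, 1) and Δ = (-7, -5, 11), so the interior equations h_(i-1)·m_(i-1) + 2(h_(i-1)+h_i)·m_i + h_i·m_(i+1) = 6(Δ_i − Δ_(i-1)) read
  1·m_0 + 4·m_1 + 1·m_2 = 6(Δ_1 - Δ_0) = 12
  1·m_1 + 4·m_2 + 1·m_3 = 6(Δ_2 - Δ_1) = 96
Natural end conditions: m_0 = m_3 = 0.
Hence m_0 = 0, m_1 = -16/5, m_2 = 124/5, m_3 = 0.
On [2, 3], g'(x) = b_2 + 2c_2·(x - 2) + 3d_2·(x - 2)² with b_2 = Δ_2 - h_2(2m_2 + m_3)/6 = 41/15, c_2 = m_2/2 = 62/5, d_2 = (m_3 - m_2)/(6h_2) = -62/15. So g'(2) = 41/15.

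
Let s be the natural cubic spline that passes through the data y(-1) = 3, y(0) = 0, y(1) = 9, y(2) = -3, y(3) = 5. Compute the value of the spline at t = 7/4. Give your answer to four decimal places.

With M_i denoting the second derivative at x_i, h_i = 1, 1, 1, 1, and Δ_i = (y_(i+1) − y_i)/h_i = -3, 9, -12, 8:
  1·M_0 + 4·M_1 + 1·M_2 = 6(Δ_1 - Δ_0) = 72
  1·M_1 + 4·M_2 + 1·M_3 = 6(Δ_2 - Δ_1) = -126
  1·M_2 + 4·M_3 + 1·M_4 = 6(Δ_3 - Δ_2) = 120
Natural end conditions: M_0 = M_4 = 0.
Hence M_0 = 0, M_1 = 213/7, M_2 = -348/7, M_3 = 297/7, M_4 = 0.
On [1, 2], s(t) = 9 - 5/2·(t - 1) - 174/7·(t - 1)² + 215/14·(t - 1)³.
With (t - 1) = 3/4: s(7/4) = -339/896.

-0.3783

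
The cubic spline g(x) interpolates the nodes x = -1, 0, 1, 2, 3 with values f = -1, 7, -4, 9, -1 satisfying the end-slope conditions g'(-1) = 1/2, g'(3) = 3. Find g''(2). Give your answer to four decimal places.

Write M_i for g''(x_i). With h_i = 1, 1, 1, 1 and divided differences Δ_i = 8, -11, 13, -10, the continuity of g' gives the tridiagonal system
  1·M_0 + 4·M_1 + 1·M_2 = 6(Δ_1 - Δ_0) = -114
  1·M_1 + 4·M_2 + 1·M_3 = 6(Δ_2 - Δ_1) = 144
  1·M_2 + 4·M_3 + 1·M_4 = 6(Δ_3 - Δ_2) = -138
Clamped end conditions give two more equations: 2h_0·M_0 + h_0·M_1 = 6(Δ_0 - g'(-1)) = 45 and h_3·M_3 + 2h_3·M_4 = 6(g'(3) - Δ_3) = 78.
Solving: M_0 = 2897/56, M_1 = -1637/28, M_2 = 545/8, M_3 = -1961/28, M_4 = 4145/56.

-70.0357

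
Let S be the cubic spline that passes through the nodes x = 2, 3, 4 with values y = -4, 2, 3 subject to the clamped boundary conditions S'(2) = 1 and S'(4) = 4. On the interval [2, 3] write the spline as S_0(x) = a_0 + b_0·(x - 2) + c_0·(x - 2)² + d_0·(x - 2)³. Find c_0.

Write M_i for S''(x_i). With h_i = 1, 1 and divided differences Δ_i = 6, 1, the continuity of S' gives the tridiagonal system
  1·M_0 + 4·M_1 + 1·M_2 = 6(Δ_1 - Δ_0) = -30
Clamped end conditions give two more equations: 2h_0·M_0 + h_0·M_1 = 6(Δ_0 - S'(2)) = 30 and h_1·M_1 + 2h_1·M_2 = 6(S'(4) - Δ_1) = 18.
Solving the tridiagonal system: M_0 = 24, M_1 = -18, M_2 = 18.
On [2, 3], with S_0(x) = a_0 + b_0·(x - 2) + c_0·(x - 2)² + d_0·(x - 2)³: c_0 = M_0/2 = 12, d_0 = (M_1 - M_0)/(6h_0) = -7, b_0 = Δ_0 - h_0(2M_0 + M_1)/6 = 1.

12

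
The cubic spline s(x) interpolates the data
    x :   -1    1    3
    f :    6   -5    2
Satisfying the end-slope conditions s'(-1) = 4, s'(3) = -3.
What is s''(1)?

With M_i denoting the second derivative at x_i, h_i = 2, 2, and Δ_i = (y_(i+1) − y_i)/h_i = -11/2, 7/2:
  2·M_0 + 8·M_1 + 2·M_2 = 6(Δ_1 - Δ_0) = 54
Clamped end conditions give two more equations: 2h_0·M_0 + h_0·M_1 = 6(Δ_0 - s'(-1)) = -57 and h_1·M_1 + 2h_1·M_2 = 6(s'(3) - Δ_1) = -39.
Forward elimination and back-substitution give M_0 = -91/4, M_1 = 17, M_2 = -73/4.

17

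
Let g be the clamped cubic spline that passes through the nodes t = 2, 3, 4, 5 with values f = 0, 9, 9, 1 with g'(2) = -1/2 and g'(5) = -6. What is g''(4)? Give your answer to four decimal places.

Let σ_i = g''(x_i). Step sizes h_i = 1, 1, 1; slopes of the chords Δ_i = (y_(i+1) - y_i)/h_i = 9, 0, -8.
  1·σ_0 + 4·σ_1 + 1·σ_2 = 6(Δ_1 - Δ_0) = -54
  1·σ_1 + 4·σ_2 + 1·σ_3 = 6(Δ_2 - Δ_1) = -48
Clamped end conditions give two more equations: 2h_0·σ_0 + h_0·σ_1 = 6(Δ_0 - g'(2)) = 57 and h_2·σ_2 + 2h_2·σ_3 = 6(g'(5) - Δ_2) = 12.
Forward elimination and back-substitution give σ_0 = 584/15, σ_1 = -313/15, σ_2 = -142/15, σ_3 = 161/15.

-9.4667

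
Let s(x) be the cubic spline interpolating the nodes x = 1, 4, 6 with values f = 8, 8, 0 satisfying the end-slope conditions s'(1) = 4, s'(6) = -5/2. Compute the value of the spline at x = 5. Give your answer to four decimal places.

3.7125

Write m_i for s''(x_i). With h_i = 3, 2 and divided differences Δ_i = 0, -4, the continuity of s' gives the tridiagonal system
  3·m_0 + 10·m_1 + 2·m_2 = 6(Δ_1 - Δ_0) = -24
Clamped end conditions give two more equations: 2h_0·m_0 + h_0·m_1 = 6(Δ_0 - s'(1)) = -24 and h_1·m_1 + 2h_1·m_2 = 6(s'(6) - Δ_1) = 9.
Hence m_0 = -29/10, m_1 = -11/5, m_2 = 67/20.
On [4, 6], s(x) = 8 - 73/20·(x - 4) - 11/10·(x - 4)² + 37/80·(x - 4)³.
With (x - 4) = 1: s(5) = 297/80.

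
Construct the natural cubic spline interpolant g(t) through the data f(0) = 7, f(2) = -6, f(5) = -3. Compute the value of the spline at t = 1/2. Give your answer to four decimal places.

Write M_i for g''(x_i). With h_i = 2, 3 and divided differences Δ_i = -13/2, 1, the continuity of g' gives the tridiagonal system
  2·M_0 + 10·M_1 + 3·M_2 = 6(Δ_1 - Δ_0) = 45
Natural end conditions: M_0 = M_2 = 0.
Forward elimination and back-substitution give M_0 = 0, M_1 = 9/2, M_2 = 0.
On [0, 2], g(t) = 7 - 8·t + 0·t² + 3/8·t³.
With t = 1/2: g(1/2) = 195/64.

3.0469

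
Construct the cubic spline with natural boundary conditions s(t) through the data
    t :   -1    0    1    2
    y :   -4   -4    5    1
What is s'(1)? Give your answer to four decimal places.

4.1333

Let σ_i = s''(x_i). Step sizes h_i = 1, 1, 1; slopes of the chords Δ_i = (y_(i+1) - y_i)/h_i = 0, 9, -4.
  1·σ_0 + 4·σ_1 + 1·σ_2 = 6(Δ_1 - Δ_0) = 54
  1·σ_1 + 4·σ_2 + 1·σ_3 = 6(Δ_2 - Δ_1) = -78
Natural end conditions: σ_0 = σ_3 = 0.
Solving: σ_0 = 0, σ_1 = 98/5, σ_2 = -122/5, σ_3 = 0.
On [1, 2], s'(t) = b_2 + 2c_2·(t - 1) + 3d_2·(t - 1)² with b_2 = Δ_2 - h_2(2σ_2 + σ_3)/6 = 62/15, c_2 = σ_2/2 = -61/5, d_2 = (σ_3 - σ_2)/(6h_2) = 61/15. So s'(1) = 62/15.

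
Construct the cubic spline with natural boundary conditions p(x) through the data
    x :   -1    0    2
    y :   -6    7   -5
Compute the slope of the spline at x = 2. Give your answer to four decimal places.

-12.3333

Put m_i = p'' at the i-th knot. Here h = (1, 2) and Δ = (13, -6), so the interior equations h_(i-1)·m_(i-1) + 2(h_(i-1)+h_i)·m_i + h_i·m_(i+1) = 6(Δ_i − Δ_(i-1)) read
  1·m_0 + 6·m_1 + 2·m_2 = 6(Δ_1 - Δ_0) = -114
Natural end conditions: m_0 = m_2 = 0.
Hence m_0 = 0, m_1 = -19, m_2 = 0.
On [0, 2], p'(x) = b_1 + 2c_1·x + 3d_1·x² with b_1 = Δ_1 - h_1(2m_1 + m_2)/6 = 20/3, c_1 = m_1/2 = -19/2, d_1 = (m_2 - m_1)/(6h_1) = 19/12. So p'(2) = -37/3.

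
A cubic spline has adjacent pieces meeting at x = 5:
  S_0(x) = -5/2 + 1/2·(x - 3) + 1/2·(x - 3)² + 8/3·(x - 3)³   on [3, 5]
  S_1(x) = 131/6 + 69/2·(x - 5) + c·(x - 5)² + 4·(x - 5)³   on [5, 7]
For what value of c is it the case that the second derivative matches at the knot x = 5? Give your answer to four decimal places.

16.5000

S_0''(x) = 1 + 16·(x - 3), so S_0''(5) = 33. On the right, S_1''(5) = 2c, so c = 33/2.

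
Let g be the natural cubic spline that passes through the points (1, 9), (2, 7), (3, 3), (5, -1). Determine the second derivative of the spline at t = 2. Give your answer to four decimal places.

-3.6522

Let M_i = g''(x_i). Step sizes h_i = 1, 1, 2; slopes of the chords Δ_i = (y_(i+1) - y_i)/h_i = -2, -4, -2.
  1·M_0 + 4·M_1 + 1·M_2 = 6(Δ_1 - Δ_0) = -12
  1·M_1 + 6·M_2 + 2·M_3 = 6(Δ_2 - Δ_1) = 12
Natural end conditions: M_0 = M_3 = 0.
Hence M_0 = 0, M_1 = -84/23, M_2 = 60/23, M_3 = 0.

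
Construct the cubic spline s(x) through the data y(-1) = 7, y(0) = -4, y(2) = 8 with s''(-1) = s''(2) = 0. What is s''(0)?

17

Put σ_i = s'' at the i-th knot. Here h = (1, 2) and Δ = (-11, 6), so the interior equations h_(i-1)·σ_(i-1) + 2(h_(i-1)+h_i)·σ_i + h_i·σ_(i+1) = 6(Δ_i − Δ_(i-1)) read
  1·σ_0 + 6·σ_1 + 2·σ_2 = 6(Δ_1 - Δ_0) = 102
Natural end conditions: σ_0 = σ_2 = 0.
Forward elimination and back-substitution give σ_0 = 0, σ_1 = 17, σ_2 = 0.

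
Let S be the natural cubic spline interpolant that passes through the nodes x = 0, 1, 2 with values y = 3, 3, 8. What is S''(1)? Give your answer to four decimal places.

7.5000

Put m_i = S'' at the i-th knot. Here h = (1, 1) and Δ = (0, 5), so the interior equations h_(i-1)·m_(i-1) + 2(h_(i-1)+h_i)·m_i + h_i·m_(i+1) = 6(Δ_i − Δ_(i-1)) read
  1·m_0 + 4·m_1 + 1·m_2 = 6(Δ_1 - Δ_0) = 30
Natural end conditions: m_0 = m_2 = 0.
Solving the tridiagonal system: m_0 = 0, m_1 = 15/2, m_2 = 0.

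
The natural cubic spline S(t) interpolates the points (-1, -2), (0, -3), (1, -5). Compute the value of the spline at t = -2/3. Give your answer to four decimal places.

Put M_i = S'' at the i-th knot. Here h = (1, 1) and Δ = (-1, -2), so the interior equations h_(i-1)·M_(i-1) + 2(h_(i-1)+h_i)·M_i + h_i·M_(i+1) = 6(Δ_i − Δ_(i-1)) read
  1·M_0 + 4·M_1 + 1·M_2 = 6(Δ_1 - Δ_0) = -6
Natural end conditions: M_0 = M_2 = 0.
Hence M_0 = 0, M_1 = -3/2, M_2 = 0.
On [-1, 0], S(t) = -2 - 3/4·(t + 1) + 0·(t + 1)² - 1/4·(t + 1)³.
With (t + 1) = 1/3: S(-2/3) = -61/27.

-2.2593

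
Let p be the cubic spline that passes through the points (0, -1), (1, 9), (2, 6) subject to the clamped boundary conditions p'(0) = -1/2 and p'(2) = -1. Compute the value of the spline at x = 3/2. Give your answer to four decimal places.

Let σ_i = p''(x_i). Step sizes h_i = 1, 1; slopes of the chords Δ_i = (y_(i+1) - y_i)/h_i = 10, -3.
  1·σ_0 + 4·σ_1 + 1·σ_2 = 6(Δ_1 - Δ_0) = -78
Clamped end conditions give two more equations: 2h_0·σ_0 + h_0·σ_1 = 6(Δ_0 - p'(0)) = 63 and h_1·σ_1 + 2h_1·σ_2 = 6(p'(2) - Δ_1) = 12.
Solving: σ_0 = 203/4, σ_1 = -77/2, σ_2 = 101/4.
On [1, 2], p(x) = 9 + 45/8·(x - 1) - 77/4·(x - 1)² + 85/8·(x - 1)³.
With (x - 1) = 1/2: p(3/2) = 533/64.

8.3281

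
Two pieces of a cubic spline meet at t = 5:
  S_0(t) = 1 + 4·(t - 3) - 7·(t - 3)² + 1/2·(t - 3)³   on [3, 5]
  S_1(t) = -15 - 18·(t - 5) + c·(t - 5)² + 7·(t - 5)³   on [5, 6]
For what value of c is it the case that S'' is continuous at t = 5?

-4

S_0''(t) = -14 + 3·(t - 3), so S_0''(5) = -8. On the right, S_1''(5) = 2c, so c = -4.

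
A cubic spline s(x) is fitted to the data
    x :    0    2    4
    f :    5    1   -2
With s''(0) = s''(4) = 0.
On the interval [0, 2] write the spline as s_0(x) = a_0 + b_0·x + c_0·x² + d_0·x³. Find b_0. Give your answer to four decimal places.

Write σ_i for s''(x_i). With h_i = 2, 2 and divided differences Δ_i = -2, -3/2, the continuity of s' gives the tridiagonal system
  2·σ_0 + 8·σ_1 + 2·σ_2 = 6(Δ_1 - Δ_0) = 3
Natural end conditions: σ_0 = σ_2 = 0.
Hence σ_0 = 0, σ_1 = 3/8, σ_2 = 0.
On [0, 2], with s_0(x) = a_0 + b_0·x + c_0·x² + d_0·x³: c_0 = σ_0/2 = 0, d_0 = (σ_1 - σ_0)/(6h_0) = 1/32, b_0 = Δ_0 - h_0(2σ_0 + σ_1)/6 = -17/8.

-2.1250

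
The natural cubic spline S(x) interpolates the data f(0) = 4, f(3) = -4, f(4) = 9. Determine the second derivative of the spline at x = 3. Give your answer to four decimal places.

11.7500

Put M_i = S'' at the i-th knot. Here h = (3, 1) and Δ = (-8/3, 13), so the interior equations h_(i-1)·M_(i-1) + 2(h_(i-1)+h_i)·M_i + h_i·M_(i+1) = 6(Δ_i − Δ_(i-1)) read
  3·M_0 + 8·M_1 + 1·M_2 = 6(Δ_1 - Δ_0) = 94
Natural end conditions: M_0 = M_2 = 0.
Solving: M_0 = 0, M_1 = 47/4, M_2 = 0.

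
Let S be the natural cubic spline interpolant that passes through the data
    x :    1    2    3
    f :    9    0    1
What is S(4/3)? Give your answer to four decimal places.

Write σ_i for S''(x_i). With h_i = 1, 1 and divided differences Δ_i = -9, 1, the continuity of S' gives the tridiagonal system
  1·σ_0 + 4·σ_1 + 1·σ_2 = 6(Δ_1 - Δ_0) = 60
Natural end conditions: σ_0 = σ_2 = 0.
Solving: σ_0 = 0, σ_1 = 15, σ_2 = 0.
On [1, 2], S(x) = 9 - 23/2·(x - 1) + 0·(x - 1)² + 5/2·(x - 1)³.
With (x - 1) = 1/3: S(4/3) = 142/27.

5.2593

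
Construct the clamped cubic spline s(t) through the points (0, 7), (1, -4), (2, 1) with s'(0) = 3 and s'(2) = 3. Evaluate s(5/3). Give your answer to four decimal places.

-1.1852

With m_i denoting the second derivative at x_i, h_i = 1, 1, and Δ_i = (y_(i+1) − y_i)/h_i = -11, 5:
  1·m_0 + 4·m_1 + 1·m_2 = 6(Δ_1 - Δ_0) = 96
Clamped end conditions give two more equations: 2h_0·m_0 + h_0·m_1 = 6(Δ_0 - s'(0)) = -84 and h_1·m_1 + 2h_1·m_2 = 6(s'(2) - Δ_1) = -12.
Solving: m_0 = -66, m_1 = 48, m_2 = -30.
On [1, 2], s(t) = -4 - 6·(t - 1) + 24·(t - 1)² - 13·(t - 1)³.
With (t - 1) = 2/3: s(5/3) = -32/27.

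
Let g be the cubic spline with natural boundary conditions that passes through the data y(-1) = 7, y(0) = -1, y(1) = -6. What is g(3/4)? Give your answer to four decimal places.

-4.9258

Write σ_i for g''(x_i). With h_i = 1, 1 and divided differences Δ_i = -8, -5, the continuity of g' gives the tridiagonal system
  1·σ_0 + 4·σ_1 + 1·σ_2 = 6(Δ_1 - Δ_0) = 18
Natural end conditions: σ_0 = σ_2 = 0.
Solving the tridiagonal system: σ_0 = 0, σ_1 = 9/2, σ_2 = 0.
On [0, 1], g(t) = -1 - 13/2·t + 9/4·t² - 3/4·t³.
With t = 3/4: g(3/4) = -1261/256.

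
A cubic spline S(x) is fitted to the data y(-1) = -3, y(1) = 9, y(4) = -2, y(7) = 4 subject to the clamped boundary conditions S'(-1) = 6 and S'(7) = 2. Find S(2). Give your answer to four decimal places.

7.4581

Put σ_i = S'' at the i-th knot. Here h = (2, 3, 3) and Δ = (6, -11/3, 2), so the interior equations h_(i-1)·σ_(i-1) + 2(h_(i-1)+h_i)·σ_i + h_i·σ_(i+1) = 6(Δ_i − Δ_(i-1)) read
  2·σ_0 + 10·σ_1 + 3·σ_2 = 6(Δ_1 - Δ_0) = -58
  3·σ_1 + 12·σ_2 + 3·σ_3 = 6(Δ_2 - Δ_1) = 34
Clamped end conditions give two more equations: 2h_0·σ_0 + h_0·σ_1 = 6(Δ_0 - S'(-1)) = 0 and h_2·σ_2 + 2h_2·σ_3 = 6(S'(7) - Δ_2) = 0.
Solving: σ_0 = 79/19, σ_1 = -158/19, σ_2 = 320/57, σ_3 = -160/57.
On [1, 4], S(x) = 9 + 35/19·(x - 1) - 79/19·(x - 1)² + 397/513·(x - 1)³.
With (x - 1) = 1: S(2) = 3826/513.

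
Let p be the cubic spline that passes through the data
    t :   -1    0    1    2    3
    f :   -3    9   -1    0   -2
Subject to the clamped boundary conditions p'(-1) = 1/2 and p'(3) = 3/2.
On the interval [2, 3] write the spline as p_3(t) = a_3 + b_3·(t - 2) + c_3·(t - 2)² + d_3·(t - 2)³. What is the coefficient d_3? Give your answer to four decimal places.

Put σ_i = p'' at the i-th knot. Here h = (1, 1, 1, 1) and Δ = (12, -10, 1, -2), so the interior equations h_(i-1)·σ_(i-1) + 2(h_(i-1)+h_i)·σ_i + h_i·σ_(i+1) = 6(Δ_i − Δ_(i-1)) read
  1·σ_0 + 4·σ_1 + 1·σ_2 = 6(Δ_1 - Δ_0) = -132
  1·σ_1 + 4·σ_2 + 1·σ_3 = 6(Δ_2 - Δ_1) = 66
  1·σ_2 + 4·σ_3 + 1·σ_4 = 6(Δ_3 - Δ_2) = -18
Clamped end conditions give two more equations: 2h_0·σ_0 + h_0·σ_1 = 6(Δ_0 - p'(-1)) = 69 and h_3·σ_3 + 2h_3·σ_4 = 6(p'(3) - Δ_3) = 21.
Forward elimination and back-substitution give σ_0 = 887/14, σ_1 = -404/7, σ_2 = 71/2, σ_3 = -128/7, σ_4 = 275/14.
On [2, 3], with p_3(t) = a_3 + b_3·(t - 2) + c_3·(t - 2)² + d_3·(t - 2)³: c_3 = σ_3/2 = -64/7, d_3 = (σ_4 - σ_3)/(6h_3) = 177/28, b_3 = Δ_3 - h_3(2σ_3 + σ_4)/6 = 23/28.

6.3214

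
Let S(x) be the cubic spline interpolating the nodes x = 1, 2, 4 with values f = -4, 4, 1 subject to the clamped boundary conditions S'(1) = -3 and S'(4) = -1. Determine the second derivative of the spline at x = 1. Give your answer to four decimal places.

43.1667

Put M_i = S'' at the i-th knot. Here h = (1, 2) and Δ = (8, -3/2), so the interior equations h_(i-1)·M_(i-1) + 2(h_(i-1)+h_i)·M_i + h_i·M_(i+1) = 6(Δ_i − Δ_(i-1)) read
  1·M_0 + 6·M_1 + 2·M_2 = 6(Δ_1 - Δ_0) = -57
Clamped end conditions give two more equations: 2h_0·M_0 + h_0·M_1 = 6(Δ_0 - S'(1)) = 66 and h_1·M_1 + 2h_1·M_2 = 6(S'(4) - Δ_1) = 3.
Forward elimination and back-substitution give M_0 = 259/6, M_1 = -61/3, M_2 = 131/12.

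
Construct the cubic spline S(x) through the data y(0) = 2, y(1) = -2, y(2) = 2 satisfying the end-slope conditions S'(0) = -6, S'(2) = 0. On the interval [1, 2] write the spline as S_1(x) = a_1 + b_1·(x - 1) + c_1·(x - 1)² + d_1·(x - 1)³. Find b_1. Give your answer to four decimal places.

Write M_i for S''(x_i). With h_i = 1, 1 and divided differences Δ_i = -4, 4, the continuity of S' gives the tridiagonal system
  1·M_0 + 4·M_1 + 1·M_2 = 6(Δ_1 - Δ_0) = 48
Clamped end conditions give two more equations: 2h_0·M_0 + h_0·M_1 = 6(Δ_0 - S'(0)) = 12 and h_1·M_1 + 2h_1·M_2 = 6(S'(2) - Δ_1) = -24.
Hence M_0 = -3, M_1 = 18, M_2 = -21.
On [1, 2], with S_1(x) = a_1 + b_1·(x - 1) + c_1·(x - 1)² + d_1·(x - 1)³: c_1 = M_1/2 = 9, d_1 = (M_2 - M_1)/(6h_1) = -13/2, b_1 = Δ_1 - h_1(2M_1 + M_2)/6 = 3/2.

1.5000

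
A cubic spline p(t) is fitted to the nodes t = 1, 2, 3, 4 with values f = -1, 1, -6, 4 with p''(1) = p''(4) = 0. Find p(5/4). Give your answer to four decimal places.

0.3281

With m_i denoting the second derivative at x_i, h_i = 1, 1, 1, and Δ_i = (y_(i+1) − y_i)/h_i = 2, -7, 10:
  1·m_0 + 4·m_1 + 1·m_2 = 6(Δ_1 - Δ_0) = -54
  1·m_1 + 4·m_2 + 1·m_3 = 6(Δ_2 - Δ_1) = 102
Natural end conditions: m_0 = m_3 = 0.
Hence m_0 = 0, m_1 = -106/5, m_2 = 154/5, m_3 = 0.
On [1, 2], p(t) = -1 + 83/15·(t - 1) + 0·(t - 1)² - 53/15·(t - 1)³.
With (t - 1) = 1/4: p(5/4) = 21/64.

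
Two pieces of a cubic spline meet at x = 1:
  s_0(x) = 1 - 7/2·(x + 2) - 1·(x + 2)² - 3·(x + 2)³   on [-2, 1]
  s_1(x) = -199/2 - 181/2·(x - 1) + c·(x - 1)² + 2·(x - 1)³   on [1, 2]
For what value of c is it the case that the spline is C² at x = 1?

-28

s_0''(x) = -2 - 18·(x + 2), so s_0''(1) = -56. On the right, s_1''(1) = 2c, so c = -28.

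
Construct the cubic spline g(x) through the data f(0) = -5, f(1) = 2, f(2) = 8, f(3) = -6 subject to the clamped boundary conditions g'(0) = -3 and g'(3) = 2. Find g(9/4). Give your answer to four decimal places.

With M_i denoting the second derivative at x_i, h_i = 1, 1, 1, and Δ_i = (y_(i+1) − y_i)/h_i = 7, 6, -14:
  1·M_0 + 4·M_1 + 1·M_2 = 6(Δ_1 - Δ_0) = -6
  1·M_1 + 4·M_2 + 1·M_3 = 6(Δ_2 - Δ_1) = -120
Clamped end conditions give two more equations: 2h_0·M_0 + h_0·M_1 = 6(Δ_0 - g'(0)) = 60 and h_2·M_2 + 2h_2·M_3 = 6(g'(3) - Δ_2) = 96.
Forward elimination and back-substitution give M_0 = 422/15, M_1 = 56/15, M_2 = -736/15, M_3 = 1088/15.
On [2, 3], g(x) = 8 - 146/15·(x - 2) - 368/15·(x - 2)² + 304/15·(x - 2)³.
With (x - 2) = 1/4: g(9/4) = 87/20.

4.3500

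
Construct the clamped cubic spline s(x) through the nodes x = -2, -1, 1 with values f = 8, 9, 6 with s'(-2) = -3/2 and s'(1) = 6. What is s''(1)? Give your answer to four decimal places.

Write m_i for s''(x_i). With h_i = 1, 2 and divided differences Δ_i = 1, -3/2, the continuity of s' gives the tridiagonal system
  1·m_0 + 6·m_1 + 2·m_2 = 6(Δ_1 - Δ_0) = -15
Clamped end conditions give two more equations: 2h_0·m_0 + h_0·m_1 = 6(Δ_0 - s'(-2)) = 15 and h_1·m_1 + 2h_1·m_2 = 6(s'(1) - Δ_1) = 45.
Solving: m_0 = 25/2, m_1 = -10, m_2 = 65/4.

16.2500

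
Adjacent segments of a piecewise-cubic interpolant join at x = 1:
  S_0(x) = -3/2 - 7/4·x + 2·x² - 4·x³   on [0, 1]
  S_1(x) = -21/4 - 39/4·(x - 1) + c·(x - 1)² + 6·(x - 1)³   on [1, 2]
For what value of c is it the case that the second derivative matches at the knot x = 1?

S_0''(x) = 4 - 24·x, so S_0''(1) = -20. On the right, S_1''(1) = 2c, so c = -10.

-10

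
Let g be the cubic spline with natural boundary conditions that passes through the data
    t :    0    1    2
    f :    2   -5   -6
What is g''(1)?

With σ_i denoting the second derivative at x_i, h_i = 1, 1, and Δ_i = (y_(i+1) − y_i)/h_i = -7, -1:
  1·σ_0 + 4·σ_1 + 1·σ_2 = 6(Δ_1 - Δ_0) = 36
Natural end conditions: σ_0 = σ_2 = 0.
Hence σ_0 = 0, σ_1 = 9, σ_2 = 0.

9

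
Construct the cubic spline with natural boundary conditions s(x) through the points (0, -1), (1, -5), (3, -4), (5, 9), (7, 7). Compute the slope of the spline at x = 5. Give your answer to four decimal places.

3.6829

Let M_i = s''(x_i). Step sizes h_i = 1, 2, 2, 2; slopes of the chords Δ_i = (y_(i+1) - y_i)/h_i = -4, 1/2, 13/2, -1.
  1·M_0 + 6·M_1 + 2·M_2 = 6(Δ_1 - Δ_0) = 27
  2·M_1 + 8·M_2 + 2·M_3 = 6(Δ_2 - Δ_1) = 36
  2·M_2 + 8·M_3 + 2·M_4 = 6(Δ_3 - Δ_2) = -45
Natural end conditions: M_0 = M_4 = 0.
Forward elimination and back-substitution give M_0 = 0, M_1 = 108/41, M_2 = 459/82, M_3 = -288/41, M_4 = 0.
On [5, 7], s'(x) = b_3 + 2c_3·(x - 5) + 3d_3·(x - 5)² with b_3 = Δ_3 - h_3(2M_3 + M_4)/6 = 151/41, c_3 = M_3/2 = -144/41, d_3 = (M_4 - M_3)/(6h_3) = 24/41. So s'(5) = 151/41.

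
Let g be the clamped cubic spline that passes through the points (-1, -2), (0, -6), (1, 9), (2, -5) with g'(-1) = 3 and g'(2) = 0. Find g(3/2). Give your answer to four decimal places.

Write σ_i for g''(x_i). With h_i = 1, 1, 1 and divided differences Δ_i = -4, 15, -14, the continuity of g' gives the tridiagonal system
  1·σ_0 + 4·σ_1 + 1·σ_2 = 6(Δ_1 - Δ_0) = 114
  1·σ_1 + 4·σ_2 + 1·σ_3 = 6(Δ_2 - Δ_1) = -174
Clamped end conditions give two more equations: 2h_0·σ_0 + h_0·σ_1 = 6(Δ_0 - g'(-1)) = -42 and h_2·σ_2 + 2h_2·σ_3 = 6(g'(2) - Δ_2) = 84.
Forward elimination and back-substitution give σ_0 = -258/5, σ_1 = 306/5, σ_2 = -396/5, σ_3 = 408/5.
On [1, 2], g(x) = 9 - 6/5·(x - 1) - 198/5·(x - 1)² + 134/5·(x - 1)³.
With (x - 1) = 1/2: g(3/2) = 37/20.

1.8500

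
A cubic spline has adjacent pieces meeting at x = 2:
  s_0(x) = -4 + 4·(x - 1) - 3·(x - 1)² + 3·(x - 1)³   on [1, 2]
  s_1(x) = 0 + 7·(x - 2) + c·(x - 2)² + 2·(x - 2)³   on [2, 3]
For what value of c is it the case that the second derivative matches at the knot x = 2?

s_0''(x) = -6 + 18·(x - 1), so s_0''(2) = 12. On the right, s_1''(2) = 2c, so c = 6.

6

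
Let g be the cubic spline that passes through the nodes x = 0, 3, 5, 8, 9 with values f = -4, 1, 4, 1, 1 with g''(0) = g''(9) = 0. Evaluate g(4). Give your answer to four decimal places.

Write M_i for g''(x_i). With h_i = 3, 2, 3, 1 and divided differences Δ_i = 5/3, 3/2, -1, 0, the continuity of g' gives the tridiagonal system
  3·M_0 + 10·M_1 + 2·M_2 = 6(Δ_1 - Δ_0) = -1
  2·M_1 + 10·M_2 + 3·M_3 = 6(Δ_2 - Δ_1) = -15
  3·M_2 + 8·M_3 + 1·M_4 = 6(Δ_3 - Δ_2) = 6
Natural end conditions: M_0 = M_4 = 0.
Hence M_0 = 0, M_1 = 205/678, M_2 = -682/339, M_3 = 170/113, M_4 = 0.
On [3, 5], g(x) = 1 + 445/226·(x - 3) + 205/1356·(x - 3)² - 523/2712·(x - 3)³.
With (x - 3) = 1: g(4) = 7939/2712.

2.9274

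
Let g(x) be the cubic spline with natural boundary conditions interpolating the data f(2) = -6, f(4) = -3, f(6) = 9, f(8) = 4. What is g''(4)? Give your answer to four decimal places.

Let m_i = g''(x_i). Step sizes h_i = 2, 2, 2; slopes of the chords Δ_i = (y_(i+1) - y_i)/h_i = 3/2, 6, -5/2.
  2·m_0 + 8·m_1 + 2·m_2 = 6(Δ_1 - Δ_0) = 27
  2·m_1 + 8·m_2 + 2·m_3 = 6(Δ_2 - Δ_1) = -51
Natural end conditions: m_0 = m_3 = 0.
Solving: m_0 = 0, m_1 = 53/10, m_2 = -77/10, m_3 = 0.

5.3000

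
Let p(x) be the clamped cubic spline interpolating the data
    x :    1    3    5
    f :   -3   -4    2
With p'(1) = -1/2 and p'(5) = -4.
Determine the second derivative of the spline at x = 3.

With m_i denoting the second derivative at x_i, h_i = 2, 2, and Δ_i = (y_(i+1) − y_i)/h_i = -1/2, 3:
  2·m_0 + 8·m_1 + 2·m_2 = 6(Δ_1 - Δ_0) = 21
Clamped end conditions give two more equations: 2h_0·m_0 + h_0·m_1 = 6(Δ_0 - p'(1)) = 0 and h_1·m_1 + 2h_1·m_2 = 6(p'(5) - Δ_1) = -42.
Hence m_0 = -7/2, m_1 = 7, m_2 = -14.

7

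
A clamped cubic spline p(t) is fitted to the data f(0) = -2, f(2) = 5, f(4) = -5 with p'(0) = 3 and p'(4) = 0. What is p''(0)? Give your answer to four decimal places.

Let M_i = p''(x_i). Step sizes h_i = 2, 2; slopes of the chords Δ_i = (y_(i+1) - y_i)/h_i = 7/2, -5.
  2·M_0 + 8·M_1 + 2·M_2 = 6(Δ_1 - Δ_0) = -51
Clamped end conditions give two more equations: 2h_0·M_0 + h_0·M_1 = 6(Δ_0 - p'(0)) = 3 and h_1·M_1 + 2h_1·M_2 = 6(p'(4) - Δ_1) = 30.
Solving: M_0 = 51/8, M_1 = -45/4, M_2 = 105/8.

6.3750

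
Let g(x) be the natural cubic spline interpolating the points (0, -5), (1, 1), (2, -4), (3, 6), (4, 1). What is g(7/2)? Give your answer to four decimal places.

5.4821

Put m_i = g'' at the i-th knot. Here h = (1, 1, 1, 1) and Δ = (6, -5, 10, -5), so the interior equations h_(i-1)·m_(i-1) + 2(h_(i-1)+h_i)·m_i + h_i·m_(i+1) = 6(Δ_i − Δ_(i-1)) read
  1·m_0 + 4·m_1 + 1·m_2 = 6(Δ_1 - Δ_0) = -66
  1·m_1 + 4·m_2 + 1·m_3 = 6(Δ_2 - Δ_1) = 90
  1·m_2 + 4·m_3 + 1·m_4 = 6(Δ_3 - Δ_2) = -90
Natural end conditions: m_0 = m_4 = 0.
Solving: m_0 = 0, m_1 = -180/7, m_2 = 258/7, m_3 = -222/7, m_4 = 0.
On [3, 4], g(x) = 6 + 39/7·(x - 3) - 111/7·(x - 3)² + 37/7·(x - 3)³.
With (x - 3) = 1/2: g(7/2) = 307/56.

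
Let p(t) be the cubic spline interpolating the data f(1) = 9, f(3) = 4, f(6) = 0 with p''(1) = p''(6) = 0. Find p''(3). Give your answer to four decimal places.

Put M_i = p'' at the i-th knot. Here h = (2, 3) and Δ = (-5/2, -4/3), so the interior equations h_(i-1)·M_(i-1) + 2(h_(i-1)+h_i)·M_i + h_i·M_(i+1) = 6(Δ_i − Δ_(i-1)) read
  2·M_0 + 10·M_1 + 3·M_2 = 6(Δ_1 - Δ_0) = 7
Natural end conditions: M_0 = M_2 = 0.
Hence M_0 = 0, M_1 = 7/10, M_2 = 0.

0.7000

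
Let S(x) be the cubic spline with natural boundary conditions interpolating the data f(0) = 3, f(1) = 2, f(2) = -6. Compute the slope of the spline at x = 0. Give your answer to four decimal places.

0.7500

With M_i denoting the second derivative at x_i, h_i = 1, 1, and Δ_i = (y_(i+1) − y_i)/h_i = -1, -8:
  1·M_0 + 4·M_1 + 1·M_2 = 6(Δ_1 - Δ_0) = -42
Natural end conditions: M_0 = M_2 = 0.
Hence M_0 = 0, M_1 = -21/2, M_2 = 0.
On [0, 1], S'(x) = b_0 + 2c_0·x + 3d_0·x² with b_0 = Δ_0 - h_0(2M_0 + M_1)/6 = 3/4, c_0 = M_0/2 = 0, d_0 = (M_1 - M_0)/(6h_0) = -7/4. So S'(0) = 3/4.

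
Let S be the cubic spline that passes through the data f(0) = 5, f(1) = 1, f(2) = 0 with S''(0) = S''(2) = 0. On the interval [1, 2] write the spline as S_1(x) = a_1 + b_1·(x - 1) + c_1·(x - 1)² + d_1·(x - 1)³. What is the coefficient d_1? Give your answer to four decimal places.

-0.7500

Let M_i = S''(x_i). Step sizes h_i = 1, 1; slopes of the chords Δ_i = (y_(i+1) - y_i)/h_i = -4, -1.
  1·M_0 + 4·M_1 + 1·M_2 = 6(Δ_1 - Δ_0) = 18
Natural end conditions: M_0 = M_2 = 0.
Hence M_0 = 0, M_1 = 9/2, M_2 = 0.
On [1, 2], with S_1(x) = a_1 + b_1·(x - 1) + c_1·(x - 1)² + d_1·(x - 1)³: c_1 = M_1/2 = 9/4, d_1 = (M_2 - M_1)/(6h_1) = -3/4, b_1 = Δ_1 - h_1(2M_1 + M_2)/6 = -5/2.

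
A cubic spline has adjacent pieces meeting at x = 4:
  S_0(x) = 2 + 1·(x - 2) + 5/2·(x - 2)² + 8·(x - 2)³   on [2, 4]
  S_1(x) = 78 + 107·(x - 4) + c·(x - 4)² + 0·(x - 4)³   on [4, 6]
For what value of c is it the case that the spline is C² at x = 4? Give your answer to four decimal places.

50.5000

S_0''(x) = 5 + 48·(x - 2), so S_0''(4) = 101. On the right, S_1''(4) = 2c, so c = 101/2.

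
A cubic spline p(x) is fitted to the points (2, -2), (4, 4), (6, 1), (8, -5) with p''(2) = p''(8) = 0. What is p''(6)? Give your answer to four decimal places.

Put M_i = p'' at the i-th knot. Here h = (2, 2, 2) and Δ = (3, -3/2, -3), so the interior equations h_(i-1)·M_(i-1) + 2(h_(i-1)+h_i)·M_i + h_i·M_(i+1) = 6(Δ_i − Δ_(i-1)) read
  2·M_0 + 8·M_1 + 2·M_2 = 6(Δ_1 - Δ_0) = -27
  2·M_1 + 8·M_2 + 2·M_3 = 6(Δ_2 - Δ_1) = -9
Natural end conditions: M_0 = M_3 = 0.
Solving the tridiagonal system: M_0 = 0, M_1 = -33/10, M_2 = -3/10, M_3 = 0.

-0.3000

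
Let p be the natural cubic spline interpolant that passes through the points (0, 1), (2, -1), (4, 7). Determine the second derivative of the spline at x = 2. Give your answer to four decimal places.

3.7500

With m_i denoting the second derivative at x_i, h_i = 2, 2, and Δ_i = (y_(i+1) − y_i)/h_i = -1, 4:
  2·m_0 + 8·m_1 + 2·m_2 = 6(Δ_1 - Δ_0) = 30
Natural end conditions: m_0 = m_2 = 0.
Hence m_0 = 0, m_1 = 15/4, m_2 = 0.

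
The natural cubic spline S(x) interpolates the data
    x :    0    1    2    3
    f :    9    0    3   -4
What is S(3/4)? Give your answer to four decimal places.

0.9813

Let m_i = S''(x_i). Step sizes h_i = 1, 1, 1; slopes of the chords Δ_i = (y_(i+1) - y_i)/h_i = -9, 3, -7.
  1·m_0 + 4·m_1 + 1·m_2 = 6(Δ_1 - Δ_0) = 72
  1·m_1 + 4·m_2 + 1·m_3 = 6(Δ_2 - Δ_1) = -60
Natural end conditions: m_0 = m_3 = 0.
Solving: m_0 = 0, m_1 = 116/5, m_2 = -104/5, m_3 = 0.
On [0, 1], S(x) = 9 - 193/15·x + 0·x² + 58/15·x³.
With x = 3/4: S(3/4) = 157/160.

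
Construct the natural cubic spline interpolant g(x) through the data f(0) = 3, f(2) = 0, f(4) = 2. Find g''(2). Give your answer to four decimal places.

1.8750

Put σ_i = g'' at the i-th knot. Here h = (2, 2) and Δ = (-3/2, 1), so the interior equations h_(i-1)·σ_(i-1) + 2(h_(i-1)+h_i)·σ_i + h_i·σ_(i+1) = 6(Δ_i − Δ_(i-1)) read
  2·σ_0 + 8·σ_1 + 2·σ_2 = 6(Δ_1 - Δ_0) = 15
Natural end conditions: σ_0 = σ_2 = 0.
Solving the tridiagonal system: σ_0 = 0, σ_1 = 15/8, σ_2 = 0.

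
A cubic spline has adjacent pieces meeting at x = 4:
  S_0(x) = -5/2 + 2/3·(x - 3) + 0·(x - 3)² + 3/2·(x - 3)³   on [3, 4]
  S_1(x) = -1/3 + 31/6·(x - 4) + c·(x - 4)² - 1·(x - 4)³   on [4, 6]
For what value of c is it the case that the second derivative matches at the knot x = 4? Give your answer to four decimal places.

4.5000

S_0''(x) = 0 + 9·(x - 3), so S_0''(4) = 9. On the right, S_1''(4) = 2c, so c = 9/2.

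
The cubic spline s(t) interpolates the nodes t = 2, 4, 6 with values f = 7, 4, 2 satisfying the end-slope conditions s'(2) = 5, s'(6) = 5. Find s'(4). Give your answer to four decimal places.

-4.3750

Let M_i = s''(x_i). Step sizes h_i = 2, 2; slopes of the chords Δ_i = (y_(i+1) - y_i)/h_i = -3/2, -1.
  2·M_0 + 8·M_1 + 2·M_2 = 6(Δ_1 - Δ_0) = 3
Clamped end conditions give two more equations: 2h_0·M_0 + h_0·M_1 = 6(Δ_0 - s'(2)) = -39 and h_1·M_1 + 2h_1·M_2 = 6(s'(6) - Δ_1) = 36.
Hence M_0 = -81/8, M_1 = 3/4, M_2 = 69/8.
On [4, 6], s'(t) = b_1 + 2c_1·(t - 4) + 3d_1·(t - 4)² with b_1 = Δ_1 - h_1(2M_1 + M_2)/6 = -35/8, c_1 = M_1/2 = 3/8, d_1 = (M_2 - M_1)/(6h_1) = 21/32. So s'(4) = -35/8.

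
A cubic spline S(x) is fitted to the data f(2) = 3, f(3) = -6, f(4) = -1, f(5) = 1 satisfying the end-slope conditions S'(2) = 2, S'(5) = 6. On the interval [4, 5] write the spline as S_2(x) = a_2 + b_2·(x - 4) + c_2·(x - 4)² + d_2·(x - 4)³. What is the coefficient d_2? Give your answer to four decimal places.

Put σ_i = S'' at the i-th knot. Here h = (1, 1, 1) and Δ = (-9, 5, 2), so the interior equations h_(i-1)·σ_(i-1) + 2(h_(i-1)+h_i)·σ_i + h_i·σ_(i+1) = 6(Δ_i − Δ_(i-1)) read
  1·σ_0 + 4·σ_1 + 1·σ_2 = 6(Δ_1 - Δ_0) = 84
  1·σ_1 + 4·σ_2 + 1·σ_3 = 6(Δ_2 - Δ_1) = -18
Clamped end conditions give two more equations: 2h_0·σ_0 + h_0·σ_1 = 6(Δ_0 - S'(2)) = -66 and h_2·σ_2 + 2h_2·σ_3 = 6(S'(5) - Δ_2) = 24.
Hence σ_0 = -788/15, σ_1 = 586/15, σ_2 = -296/15, σ_3 = 328/15.
On [4, 5], with S_2(x) = a_2 + b_2·(x - 4) + c_2·(x - 4)² + d_2·(x - 4)³: c_2 = σ_2/2 = -148/15, d_2 = (σ_3 - σ_2)/(6h_2) = 104/15, b_2 = Δ_2 - h_2(2σ_2 + σ_3)/6 = 74/15.

6.9333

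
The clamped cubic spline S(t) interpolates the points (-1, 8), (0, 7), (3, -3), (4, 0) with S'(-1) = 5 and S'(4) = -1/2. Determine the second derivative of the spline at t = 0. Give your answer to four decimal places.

Let M_i = S''(x_i). Step sizes h_i = 1, 3, 1; slopes of the chords Δ_i = (y_(i+1) - y_i)/h_i = -1, -10/3, 3.
  1·M_0 + 8·M_1 + 3·M_2 = 6(Δ_1 - Δ_0) = -14
  3·M_1 + 8·M_2 + 1·M_3 = 6(Δ_2 - Δ_1) = 38
Clamped end conditions give two more equations: 2h_0·M_0 + h_0·M_1 = 6(Δ_0 - S'(-1)) = -36 and h_2·M_2 + 2h_2·M_3 = 6(S'(4) - Δ_2) = -21.
Forward elimination and back-substitution give M_0 = -151/9, M_1 = -22/9, M_2 = 67/9, M_3 = -128/9.

-2.4444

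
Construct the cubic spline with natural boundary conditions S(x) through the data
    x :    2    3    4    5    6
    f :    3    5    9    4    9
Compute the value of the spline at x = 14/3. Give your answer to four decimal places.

Let m_i = S''(x_i). Step sizes h_i = 1, 1, 1, 1; slopes of the chords Δ_i = (y_(i+1) - y_i)/h_i = 2, 4, -5, 5.
  1·m_0 + 4·m_1 + 1·m_2 = 6(Δ_1 - Δ_0) = 12
  1·m_1 + 4·m_2 + 1·m_3 = 6(Δ_2 - Δ_1) = -54
  1·m_2 + 4·m_3 + 1·m_4 = 6(Δ_3 - Δ_2) = 60
Natural end conditions: m_0 = m_4 = 0.
Hence m_0 = 0, m_1 = 57/7, m_2 = -144/7, m_3 = 141/7, m_4 = 0.
On [4, 5], S(x) = 9 - 3/2·(x - 4) - 72/7·(x - 4)² + 95/14·(x - 4)³.
With (x - 4) = 2/3: S(14/3) = 1028/189.

5.4392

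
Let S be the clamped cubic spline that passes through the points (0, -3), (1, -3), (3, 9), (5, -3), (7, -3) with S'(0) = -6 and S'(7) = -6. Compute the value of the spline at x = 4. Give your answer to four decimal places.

With σ_i denoting the second derivative at x_i, h_i = 1, 2, 2, 2, and Δ_i = (y_(i+1) − y_i)/h_i = 0, 6, -6, 0:
  1·σ_0 + 6·σ_1 + 2·σ_2 = 6(Δ_1 - Δ_0) = 36
  2·σ_1 + 8·σ_2 + 2·σ_3 = 6(Δ_2 - Δ_1) = -72
  2·σ_2 + 8·σ_3 + 2·σ_4 = 6(Δ_3 - Δ_2) = 36
Clamped end conditions give two more equations: 2h_0·σ_0 + h_0·σ_1 = 6(Δ_0 - S'(0)) = 36 and h_3·σ_3 + 2h_3·σ_4 = 6(S'(7) - Δ_3) = -36.
Solving the tridiagonal system: σ_0 = 594/43, σ_1 = 360/43, σ_2 = -603/43, σ_3 = 504/43, σ_4 = -639/43.
On [3, 5], S(x) = 9 - 24/43·(x - 3) - 603/86·(x - 3)² + 369/172·(x - 3)³.
With (x - 3) = 1: S(4) = 615/172.

3.5756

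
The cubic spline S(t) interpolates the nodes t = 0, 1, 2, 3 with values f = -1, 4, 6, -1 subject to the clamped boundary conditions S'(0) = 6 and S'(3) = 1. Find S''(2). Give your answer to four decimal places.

Put m_i = S'' at the i-th knot. Here h = (1, 1, 1) and Δ = (5, 2, -7), so the interior equations h_(i-1)·m_(i-1) + 2(h_(i-1)+h_i)·m_i + h_i·m_(i+1) = 6(Δ_i − Δ_(i-1)) read
  1·m_0 + 4·m_1 + 1·m_2 = 6(Δ_1 - Δ_0) = -18
  1·m_1 + 4·m_2 + 1·m_3 = 6(Δ_2 - Δ_1) = -54
Clamped end conditions give two more equations: 2h_0·m_0 + h_0·m_1 = 6(Δ_0 - S'(0)) = -6 and h_2·m_2 + 2h_2·m_3 = 6(S'(3) - Δ_2) = 48.
Solving: m_0 = -62/15, m_1 = 34/15, m_2 = -344/15, m_3 = 532/15.

-22.9333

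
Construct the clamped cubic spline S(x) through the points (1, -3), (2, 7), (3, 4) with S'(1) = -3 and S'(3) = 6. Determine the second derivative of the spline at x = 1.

63

Put m_i = S'' at the i-th knot. Here h = (1, 1) and Δ = (10, -3), so the interior equations h_(i-1)·m_(i-1) + 2(h_(i-1)+h_i)·m_i + h_i·m_(i+1) = 6(Δ_i − Δ_(i-1)) read
  1·m_0 + 4·m_1 + 1·m_2 = 6(Δ_1 - Δ_0) = -78
Clamped end conditions give two more equations: 2h_0·m_0 + h_0·m_1 = 6(Δ_0 - S'(1)) = 78 and h_1·m_1 + 2h_1·m_2 = 6(S'(3) - Δ_1) = 54.
Hence m_0 = 63, m_1 = -48, m_2 = 51.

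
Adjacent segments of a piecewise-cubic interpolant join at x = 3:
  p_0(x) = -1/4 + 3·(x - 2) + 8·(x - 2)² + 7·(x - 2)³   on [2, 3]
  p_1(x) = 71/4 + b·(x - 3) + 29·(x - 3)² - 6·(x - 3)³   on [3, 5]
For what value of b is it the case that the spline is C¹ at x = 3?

p_0'(x) = 3 + 16·(x - 2) + 21·(x - 2)², so p_0'(3) = 40. On the right, p_1'(3) = b, so b = 40.

40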